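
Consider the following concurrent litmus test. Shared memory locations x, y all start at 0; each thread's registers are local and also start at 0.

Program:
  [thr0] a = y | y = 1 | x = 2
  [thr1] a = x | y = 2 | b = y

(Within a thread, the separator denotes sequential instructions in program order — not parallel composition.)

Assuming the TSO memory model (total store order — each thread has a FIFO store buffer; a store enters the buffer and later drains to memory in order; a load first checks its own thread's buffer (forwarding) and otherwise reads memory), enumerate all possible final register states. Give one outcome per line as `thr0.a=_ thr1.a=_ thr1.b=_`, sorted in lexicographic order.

thr0.a=0 thr1.a=0 thr1.b=1
thr0.a=0 thr1.a=0 thr1.b=2
thr0.a=0 thr1.a=2 thr1.b=2
thr0.a=2 thr1.a=0 thr1.b=1
thr0.a=2 thr1.a=0 thr1.b=2

outcome vector order: (thr0.a,thr1.a,thr1.b)
|TSO outcomes| = 5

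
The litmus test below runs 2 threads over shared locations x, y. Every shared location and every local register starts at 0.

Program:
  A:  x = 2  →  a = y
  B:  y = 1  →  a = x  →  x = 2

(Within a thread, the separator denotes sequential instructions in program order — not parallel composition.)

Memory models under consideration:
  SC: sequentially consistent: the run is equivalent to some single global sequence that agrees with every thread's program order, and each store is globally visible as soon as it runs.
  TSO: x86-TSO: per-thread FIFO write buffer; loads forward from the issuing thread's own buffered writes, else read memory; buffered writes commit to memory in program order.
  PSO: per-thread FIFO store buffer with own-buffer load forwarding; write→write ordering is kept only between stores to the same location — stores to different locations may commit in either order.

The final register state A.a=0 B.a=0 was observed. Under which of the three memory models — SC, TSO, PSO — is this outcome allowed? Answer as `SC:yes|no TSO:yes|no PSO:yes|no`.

outcome vector order: (A.a,B.a)
SC: 3 outcomes — {02 10 12}
TSO: 4 outcomes — {00 02 10 12}
PSO: 4 outcomes — {00 02 10 12}
target 00 ∈ {TSO,PSO}

SC:no TSO:yes PSO:yes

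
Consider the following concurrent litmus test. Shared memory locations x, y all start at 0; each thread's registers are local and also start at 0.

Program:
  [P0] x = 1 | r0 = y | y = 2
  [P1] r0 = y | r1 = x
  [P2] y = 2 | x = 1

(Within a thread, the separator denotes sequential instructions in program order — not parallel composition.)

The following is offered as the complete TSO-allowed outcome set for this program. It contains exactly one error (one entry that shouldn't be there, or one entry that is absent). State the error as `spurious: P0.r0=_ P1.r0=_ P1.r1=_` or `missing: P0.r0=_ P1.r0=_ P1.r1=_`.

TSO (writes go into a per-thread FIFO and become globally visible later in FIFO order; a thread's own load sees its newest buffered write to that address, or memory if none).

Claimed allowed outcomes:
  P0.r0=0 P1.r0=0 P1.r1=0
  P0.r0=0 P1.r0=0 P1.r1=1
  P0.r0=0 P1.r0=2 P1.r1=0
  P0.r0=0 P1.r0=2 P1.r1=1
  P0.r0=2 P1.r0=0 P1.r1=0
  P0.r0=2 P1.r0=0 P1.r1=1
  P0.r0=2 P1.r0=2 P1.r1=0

outcome vector order: (P0.r0,P1.r0,P1.r1)
TSO: 8 outcomes — {(0,0,0), (0,0,1), (0,2,0), (0,2,1), (2,0,0), (2,0,1), (2,2,0), (2,2,1)}
TSO∖claimed = {(2,2,1)}

missing: P0.r0=2 P1.r0=2 P1.r1=1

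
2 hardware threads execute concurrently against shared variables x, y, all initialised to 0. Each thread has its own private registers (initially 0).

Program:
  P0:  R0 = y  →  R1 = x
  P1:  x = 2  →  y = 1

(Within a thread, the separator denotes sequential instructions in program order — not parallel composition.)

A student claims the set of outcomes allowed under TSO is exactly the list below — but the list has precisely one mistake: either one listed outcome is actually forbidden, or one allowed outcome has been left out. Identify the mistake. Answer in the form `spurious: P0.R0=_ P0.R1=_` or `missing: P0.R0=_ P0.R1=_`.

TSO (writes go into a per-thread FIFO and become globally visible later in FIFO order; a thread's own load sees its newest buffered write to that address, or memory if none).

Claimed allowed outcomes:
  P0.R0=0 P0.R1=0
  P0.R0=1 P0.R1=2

missing: P0.R0=0 P0.R1=2

outcome vector order: (P0.R0,P0.R1)
TSO: 3 outcomes — {(0,0) (0,2) (1,2)}
TSO∖claimed = {(0,2)}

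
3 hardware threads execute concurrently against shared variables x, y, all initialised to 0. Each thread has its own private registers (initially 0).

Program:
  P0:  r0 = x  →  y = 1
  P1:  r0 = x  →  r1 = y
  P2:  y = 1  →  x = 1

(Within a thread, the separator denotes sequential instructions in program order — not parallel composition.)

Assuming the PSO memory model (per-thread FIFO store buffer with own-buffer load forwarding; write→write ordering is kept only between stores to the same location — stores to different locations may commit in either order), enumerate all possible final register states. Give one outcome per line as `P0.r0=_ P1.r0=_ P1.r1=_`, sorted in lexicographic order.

P0.r0=0 P1.r0=0 P1.r1=0
P0.r0=0 P1.r0=0 P1.r1=1
P0.r0=0 P1.r0=1 P1.r1=0
P0.r0=0 P1.r0=1 P1.r1=1
P0.r0=1 P1.r0=0 P1.r1=0
P0.r0=1 P1.r0=0 P1.r1=1
P0.r0=1 P1.r0=1 P1.r1=0
P0.r0=1 P1.r0=1 P1.r1=1

outcome vector order: (P0.r0,P1.r0,P1.r1)
|PSO outcomes| = 8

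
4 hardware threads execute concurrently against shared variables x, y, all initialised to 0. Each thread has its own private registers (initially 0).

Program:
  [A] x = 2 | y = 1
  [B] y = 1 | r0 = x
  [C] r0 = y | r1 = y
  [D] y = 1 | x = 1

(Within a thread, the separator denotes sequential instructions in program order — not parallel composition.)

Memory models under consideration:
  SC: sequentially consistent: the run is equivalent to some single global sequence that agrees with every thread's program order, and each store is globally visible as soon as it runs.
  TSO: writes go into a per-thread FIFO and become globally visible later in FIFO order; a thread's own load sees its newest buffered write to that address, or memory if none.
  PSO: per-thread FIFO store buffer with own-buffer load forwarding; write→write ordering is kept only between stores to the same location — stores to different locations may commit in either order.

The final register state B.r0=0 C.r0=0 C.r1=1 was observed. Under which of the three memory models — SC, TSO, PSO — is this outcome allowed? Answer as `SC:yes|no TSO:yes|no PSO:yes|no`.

SC:yes TSO:yes PSO:yes

outcome vector order: (B.r0,C.r0,C.r1)
[SC] allowed = {0/0/0; 0/0/1; 0/1/1; 1/0/0; 1/0/1; 1/1/1; 2/0/0; 2/0/1; 2/1/1}
[TSO] allowed = {0/0/0; 0/0/1; 0/1/1; 1/0/0; 1/0/1; 1/1/1; 2/0/0; 2/0/1; 2/1/1}
[PSO] allowed = {0/0/0; 0/0/1; 0/1/1; 1/0/0; 1/0/1; 1/1/1; 2/0/0; 2/0/1; 2/1/1}
target 0/0/1 ∈ {SC,TSO,PSO}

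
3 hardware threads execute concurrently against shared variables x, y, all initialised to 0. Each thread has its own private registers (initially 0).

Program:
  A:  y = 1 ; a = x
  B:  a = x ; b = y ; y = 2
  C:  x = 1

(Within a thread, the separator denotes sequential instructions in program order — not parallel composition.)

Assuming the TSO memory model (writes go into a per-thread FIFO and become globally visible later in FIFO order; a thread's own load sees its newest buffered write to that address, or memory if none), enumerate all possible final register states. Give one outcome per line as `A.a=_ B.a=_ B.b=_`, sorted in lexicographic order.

A.a=0 B.a=0 B.b=0
A.a=0 B.a=0 B.b=1
A.a=0 B.a=1 B.b=0
A.a=0 B.a=1 B.b=1
A.a=1 B.a=0 B.b=0
A.a=1 B.a=0 B.b=1
A.a=1 B.a=1 B.b=0
A.a=1 B.a=1 B.b=1

outcome vector order: (A.a,B.a,B.b)
|TSO outcomes| = 8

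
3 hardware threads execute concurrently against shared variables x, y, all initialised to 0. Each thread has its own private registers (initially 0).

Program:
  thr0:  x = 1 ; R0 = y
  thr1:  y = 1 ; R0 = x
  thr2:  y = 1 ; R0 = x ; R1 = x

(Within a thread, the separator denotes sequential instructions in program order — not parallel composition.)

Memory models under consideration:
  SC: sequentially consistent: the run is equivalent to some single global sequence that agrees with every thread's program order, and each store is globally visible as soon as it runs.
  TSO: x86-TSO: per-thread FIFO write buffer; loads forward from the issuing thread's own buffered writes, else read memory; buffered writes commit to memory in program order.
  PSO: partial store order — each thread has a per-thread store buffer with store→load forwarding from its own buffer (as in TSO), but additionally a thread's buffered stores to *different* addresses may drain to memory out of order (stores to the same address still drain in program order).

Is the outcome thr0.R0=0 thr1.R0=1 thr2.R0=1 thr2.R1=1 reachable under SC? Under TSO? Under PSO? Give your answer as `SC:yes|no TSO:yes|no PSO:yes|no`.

SC:yes TSO:yes PSO:yes

outcome vector order: (thr0.R0,thr1.R0,thr2.R0,thr2.R1)
[SC] allowed = {<0 1 1 1>, <1 0 0 0>, <1 0 0 1>, <1 0 1 1>, <1 1 0 0>, <1 1 0 1>, <1 1 1 1>}
[TSO] allowed = {<0 0 0 0>, <0 0 0 1>, <0 0 1 1>, <0 1 0 0>, <0 1 0 1>, <0 1 1 1>, <1 0 0 0>, <1 0 0 1>, <1 0 1 1>, <1 1 0 0>, <1 1 0 1>, <1 1 1 1>}
[PSO] allowed = {<0 0 0 0>, <0 0 0 1>, <0 0 1 1>, <0 1 0 0>, <0 1 0 1>, <0 1 1 1>, <1 0 0 0>, <1 0 0 1>, <1 0 1 1>, <1 1 0 0>, <1 1 0 1>, <1 1 1 1>}
target <0 1 1 1> ∈ {SC,TSO,PSO}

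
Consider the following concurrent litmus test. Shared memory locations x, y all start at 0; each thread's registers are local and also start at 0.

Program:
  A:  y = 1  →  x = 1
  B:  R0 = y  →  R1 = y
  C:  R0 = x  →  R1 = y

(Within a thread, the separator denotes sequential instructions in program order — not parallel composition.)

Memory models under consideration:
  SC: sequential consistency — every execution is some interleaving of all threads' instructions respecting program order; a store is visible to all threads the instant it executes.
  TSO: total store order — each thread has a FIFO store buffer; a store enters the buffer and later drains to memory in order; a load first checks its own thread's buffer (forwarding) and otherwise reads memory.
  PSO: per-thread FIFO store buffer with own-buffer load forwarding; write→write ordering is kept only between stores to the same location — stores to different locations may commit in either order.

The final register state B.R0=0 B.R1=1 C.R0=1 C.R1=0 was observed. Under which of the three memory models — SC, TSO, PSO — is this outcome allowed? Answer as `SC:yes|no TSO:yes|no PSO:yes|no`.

outcome vector order: (B.R0,B.R1,C.R0,C.R1)
SC (9): 0000 0001 0011 0100 0101 0111 1100 1101 1111
TSO (9): 0000 0001 0011 0100 0101 0111 1100 1101 1111
PSO (12): 0000 0001 0010 0011 0100 0101 0110 0111 1100 1101 1110 1111
target 0110 ∈ {PSO}

SC:no TSO:no PSO:yes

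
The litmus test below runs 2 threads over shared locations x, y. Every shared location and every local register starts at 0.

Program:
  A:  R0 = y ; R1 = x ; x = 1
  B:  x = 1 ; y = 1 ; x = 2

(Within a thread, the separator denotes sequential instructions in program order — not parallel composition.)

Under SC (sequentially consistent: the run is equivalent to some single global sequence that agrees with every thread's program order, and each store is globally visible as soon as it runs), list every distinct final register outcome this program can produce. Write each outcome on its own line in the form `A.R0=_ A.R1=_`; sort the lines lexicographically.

A.R0=0 A.R1=0
A.R0=0 A.R1=1
A.R0=0 A.R1=2
A.R0=1 A.R1=1
A.R0=1 A.R1=2

outcome vector order: (A.R0,A.R1)
|SC outcomes| = 5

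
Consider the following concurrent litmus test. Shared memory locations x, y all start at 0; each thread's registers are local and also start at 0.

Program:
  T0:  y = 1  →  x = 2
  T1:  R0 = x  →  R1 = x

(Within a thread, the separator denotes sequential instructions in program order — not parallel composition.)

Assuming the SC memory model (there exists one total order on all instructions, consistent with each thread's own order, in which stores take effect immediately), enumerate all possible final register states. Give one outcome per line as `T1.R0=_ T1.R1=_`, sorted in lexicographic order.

outcome vector order: (T1.R0,T1.R1)
|SC outcomes| = 3

T1.R0=0 T1.R1=0
T1.R0=0 T1.R1=2
T1.R0=2 T1.R1=2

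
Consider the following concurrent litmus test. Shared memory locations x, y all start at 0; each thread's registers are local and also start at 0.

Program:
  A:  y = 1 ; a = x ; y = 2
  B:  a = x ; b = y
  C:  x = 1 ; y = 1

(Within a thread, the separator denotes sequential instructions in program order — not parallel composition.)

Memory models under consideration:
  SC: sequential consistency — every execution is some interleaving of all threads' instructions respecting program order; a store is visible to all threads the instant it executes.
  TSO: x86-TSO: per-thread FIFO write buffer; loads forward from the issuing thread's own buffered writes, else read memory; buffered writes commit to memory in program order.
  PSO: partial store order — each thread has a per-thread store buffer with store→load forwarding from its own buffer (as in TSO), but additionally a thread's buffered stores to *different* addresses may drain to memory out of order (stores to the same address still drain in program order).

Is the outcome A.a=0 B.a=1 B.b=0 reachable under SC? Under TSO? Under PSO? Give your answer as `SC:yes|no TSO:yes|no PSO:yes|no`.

SC:no TSO:yes PSO:yes

outcome vector order: (A.a,B.a,B.b)
[SC] allowed = {<0 0 0>; <0 0 1>; <0 0 2>; <0 1 1>; <0 1 2>; <1 0 0>; <1 0 1>; <1 0 2>; <1 1 0>; <1 1 1>; <1 1 2>}
[TSO] allowed = {<0 0 0>; <0 0 1>; <0 0 2>; <0 1 0>; <0 1 1>; <0 1 2>; <1 0 0>; <1 0 1>; <1 0 2>; <1 1 0>; <1 1 1>; <1 1 2>}
[PSO] allowed = {<0 0 0>; <0 0 1>; <0 0 2>; <0 1 0>; <0 1 1>; <0 1 2>; <1 0 0>; <1 0 1>; <1 0 2>; <1 1 0>; <1 1 1>; <1 1 2>}
target <0 1 0> ∈ {TSO,PSO}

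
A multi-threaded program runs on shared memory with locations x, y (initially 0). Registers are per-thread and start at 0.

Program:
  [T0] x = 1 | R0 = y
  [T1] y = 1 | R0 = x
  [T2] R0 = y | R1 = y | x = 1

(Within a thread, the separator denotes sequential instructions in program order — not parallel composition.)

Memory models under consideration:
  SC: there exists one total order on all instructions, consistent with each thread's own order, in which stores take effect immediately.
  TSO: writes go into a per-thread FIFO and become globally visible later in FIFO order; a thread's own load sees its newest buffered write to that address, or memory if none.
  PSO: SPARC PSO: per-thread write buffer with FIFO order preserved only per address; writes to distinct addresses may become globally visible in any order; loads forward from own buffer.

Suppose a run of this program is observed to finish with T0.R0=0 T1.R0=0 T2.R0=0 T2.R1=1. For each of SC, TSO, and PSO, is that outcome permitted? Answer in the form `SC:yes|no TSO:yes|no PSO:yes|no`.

SC:no TSO:yes PSO:yes

outcome vector order: (T0.R0,T1.R0,T2.R0,T2.R1)
SC: 9 outcomes — {(0,1,0,0) (0,1,0,1) (0,1,1,1) (1,0,0,0) (1,0,0,1) (1,0,1,1) (1,1,0,0) (1,1,0,1) (1,1,1,1)}
TSO: 12 outcomes — {(0,0,0,0) (0,0,0,1) (0,0,1,1) (0,1,0,0) (0,1,0,1) (0,1,1,1) (1,0,0,0) (1,0,0,1) (1,0,1,1) (1,1,0,0) (1,1,0,1) (1,1,1,1)}
PSO: 12 outcomes — {(0,0,0,0) (0,0,0,1) (0,0,1,1) (0,1,0,0) (0,1,0,1) (0,1,1,1) (1,0,0,0) (1,0,0,1) (1,0,1,1) (1,1,0,0) (1,1,0,1) (1,1,1,1)}
target (0,0,0,1) ∈ {TSO,PSO}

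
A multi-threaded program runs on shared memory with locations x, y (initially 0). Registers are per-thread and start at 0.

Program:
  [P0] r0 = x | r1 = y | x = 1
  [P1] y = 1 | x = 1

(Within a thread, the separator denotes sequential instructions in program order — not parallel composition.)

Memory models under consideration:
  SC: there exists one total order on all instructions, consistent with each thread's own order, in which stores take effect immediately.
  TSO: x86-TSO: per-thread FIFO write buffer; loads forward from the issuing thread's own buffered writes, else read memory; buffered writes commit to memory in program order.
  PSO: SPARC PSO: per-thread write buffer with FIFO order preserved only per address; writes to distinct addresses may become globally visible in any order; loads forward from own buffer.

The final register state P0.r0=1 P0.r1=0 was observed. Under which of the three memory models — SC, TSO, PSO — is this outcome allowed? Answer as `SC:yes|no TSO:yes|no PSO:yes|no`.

SC:no TSO:no PSO:yes

outcome vector order: (P0.r0,P0.r1)
under SC → 00, 01, 11
under TSO → 00, 01, 11
under PSO → 00, 01, 10, 11
target 10 ∈ {PSO}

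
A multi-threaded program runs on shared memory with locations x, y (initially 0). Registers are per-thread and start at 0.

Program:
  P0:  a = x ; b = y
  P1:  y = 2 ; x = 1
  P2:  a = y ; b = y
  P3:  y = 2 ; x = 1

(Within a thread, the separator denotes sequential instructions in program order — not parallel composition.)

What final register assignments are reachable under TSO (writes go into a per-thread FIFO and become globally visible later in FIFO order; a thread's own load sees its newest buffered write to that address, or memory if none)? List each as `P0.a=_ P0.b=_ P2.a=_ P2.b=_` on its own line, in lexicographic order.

P0.a=0 P0.b=0 P2.a=0 P2.b=0
P0.a=0 P0.b=0 P2.a=0 P2.b=2
P0.a=0 P0.b=0 P2.a=2 P2.b=2
P0.a=0 P0.b=2 P2.a=0 P2.b=0
P0.a=0 P0.b=2 P2.a=0 P2.b=2
P0.a=0 P0.b=2 P2.a=2 P2.b=2
P0.a=1 P0.b=2 P2.a=0 P2.b=0
P0.a=1 P0.b=2 P2.a=0 P2.b=2
P0.a=1 P0.b=2 P2.a=2 P2.b=2

outcome vector order: (P0.a,P0.b,P2.a,P2.b)
|TSO outcomes| = 9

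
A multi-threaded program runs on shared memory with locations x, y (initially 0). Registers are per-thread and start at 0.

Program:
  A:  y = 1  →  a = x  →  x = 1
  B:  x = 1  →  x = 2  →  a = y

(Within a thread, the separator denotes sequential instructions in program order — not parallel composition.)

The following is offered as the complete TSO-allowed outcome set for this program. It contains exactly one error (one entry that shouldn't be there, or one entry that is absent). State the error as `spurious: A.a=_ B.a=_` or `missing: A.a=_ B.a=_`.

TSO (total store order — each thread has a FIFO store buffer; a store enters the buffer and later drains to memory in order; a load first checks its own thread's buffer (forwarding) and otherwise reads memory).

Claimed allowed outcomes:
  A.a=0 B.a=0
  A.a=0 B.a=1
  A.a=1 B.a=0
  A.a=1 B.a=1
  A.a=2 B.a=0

missing: A.a=2 B.a=1

outcome vector order: (A.a,B.a)
[TSO] allowed = {00 01 10 11 20 21}
TSO∖claimed = {21}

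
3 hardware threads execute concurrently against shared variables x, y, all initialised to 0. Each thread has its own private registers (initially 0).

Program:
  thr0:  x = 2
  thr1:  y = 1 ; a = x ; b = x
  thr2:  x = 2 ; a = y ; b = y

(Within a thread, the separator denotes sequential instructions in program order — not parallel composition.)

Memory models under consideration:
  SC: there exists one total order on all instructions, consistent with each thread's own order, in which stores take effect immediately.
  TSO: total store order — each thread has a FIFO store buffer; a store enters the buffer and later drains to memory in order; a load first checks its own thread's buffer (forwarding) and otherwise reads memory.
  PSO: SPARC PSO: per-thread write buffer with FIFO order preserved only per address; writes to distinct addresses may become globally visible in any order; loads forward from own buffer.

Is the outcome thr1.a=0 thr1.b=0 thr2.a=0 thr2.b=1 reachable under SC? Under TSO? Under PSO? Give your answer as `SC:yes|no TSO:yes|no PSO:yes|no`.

SC:no TSO:yes PSO:yes

outcome vector order: (thr1.a,thr1.b,thr2.a,thr2.b)
[SC] allowed = {0011, 0211, 2200, 2201, 2211}
[TSO] allowed = {0000, 0001, 0011, 0200, 0201, 0211, 2200, 2201, 2211}
[PSO] allowed = {0000, 0001, 0011, 0200, 0201, 0211, 2200, 2201, 2211}
target 0001 ∈ {TSO,PSO}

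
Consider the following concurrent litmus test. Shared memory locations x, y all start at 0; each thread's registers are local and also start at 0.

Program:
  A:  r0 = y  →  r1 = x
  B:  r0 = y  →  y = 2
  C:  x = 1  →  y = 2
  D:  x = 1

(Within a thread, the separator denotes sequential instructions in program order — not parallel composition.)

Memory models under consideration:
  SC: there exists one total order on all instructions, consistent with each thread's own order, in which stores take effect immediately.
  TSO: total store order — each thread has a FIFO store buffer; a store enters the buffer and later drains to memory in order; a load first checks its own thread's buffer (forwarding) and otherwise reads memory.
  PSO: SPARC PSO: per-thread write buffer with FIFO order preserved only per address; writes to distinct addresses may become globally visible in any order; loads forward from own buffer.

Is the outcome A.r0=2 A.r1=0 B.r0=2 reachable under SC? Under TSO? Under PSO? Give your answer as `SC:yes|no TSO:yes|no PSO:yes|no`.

outcome vector order: (A.r0,A.r1,B.r0)
[SC] allowed = {<0 0 0>, <0 0 2>, <0 1 0>, <0 1 2>, <2 0 0>, <2 1 0>, <2 1 2>}
[TSO] allowed = {<0 0 0>, <0 0 2>, <0 1 0>, <0 1 2>, <2 0 0>, <2 1 0>, <2 1 2>}
[PSO] allowed = {<0 0 0>, <0 0 2>, <0 1 0>, <0 1 2>, <2 0 0>, <2 0 2>, <2 1 0>, <2 1 2>}
target <2 0 2> ∈ {PSO}

SC:no TSO:no PSO:yes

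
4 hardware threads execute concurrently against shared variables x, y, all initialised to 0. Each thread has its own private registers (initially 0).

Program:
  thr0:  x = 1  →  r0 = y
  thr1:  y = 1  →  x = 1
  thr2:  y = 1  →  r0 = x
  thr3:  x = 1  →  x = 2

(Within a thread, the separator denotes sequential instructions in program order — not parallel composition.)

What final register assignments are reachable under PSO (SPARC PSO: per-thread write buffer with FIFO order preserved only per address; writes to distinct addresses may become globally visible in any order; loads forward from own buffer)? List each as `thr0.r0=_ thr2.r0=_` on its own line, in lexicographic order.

thr0.r0=0 thr2.r0=0
thr0.r0=0 thr2.r0=1
thr0.r0=0 thr2.r0=2
thr0.r0=1 thr2.r0=0
thr0.r0=1 thr2.r0=1
thr0.r0=1 thr2.r0=2

outcome vector order: (thr0.r0,thr2.r0)
|PSO outcomes| = 6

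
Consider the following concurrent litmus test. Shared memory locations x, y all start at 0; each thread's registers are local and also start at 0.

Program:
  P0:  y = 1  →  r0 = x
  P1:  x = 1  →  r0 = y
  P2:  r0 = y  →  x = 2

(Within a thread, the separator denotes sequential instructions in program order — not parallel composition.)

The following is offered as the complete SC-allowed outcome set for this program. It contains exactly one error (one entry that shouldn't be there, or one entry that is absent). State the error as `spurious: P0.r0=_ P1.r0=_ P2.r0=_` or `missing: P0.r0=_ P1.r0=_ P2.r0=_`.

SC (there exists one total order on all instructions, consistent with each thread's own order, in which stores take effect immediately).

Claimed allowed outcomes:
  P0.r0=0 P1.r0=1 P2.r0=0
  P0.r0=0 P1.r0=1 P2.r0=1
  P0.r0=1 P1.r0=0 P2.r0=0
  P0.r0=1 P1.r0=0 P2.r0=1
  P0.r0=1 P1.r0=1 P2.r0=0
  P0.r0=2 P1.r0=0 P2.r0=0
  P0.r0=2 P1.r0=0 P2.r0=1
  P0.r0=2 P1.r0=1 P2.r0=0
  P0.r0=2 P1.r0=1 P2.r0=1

outcome vector order: (P0.r0,P1.r0,P2.r0)
[SC] allowed = {010; 011; 100; 101; 110; 111; 200; 201; 210; 211}
SC∖claimed = {111}

missing: P0.r0=1 P1.r0=1 P2.r0=1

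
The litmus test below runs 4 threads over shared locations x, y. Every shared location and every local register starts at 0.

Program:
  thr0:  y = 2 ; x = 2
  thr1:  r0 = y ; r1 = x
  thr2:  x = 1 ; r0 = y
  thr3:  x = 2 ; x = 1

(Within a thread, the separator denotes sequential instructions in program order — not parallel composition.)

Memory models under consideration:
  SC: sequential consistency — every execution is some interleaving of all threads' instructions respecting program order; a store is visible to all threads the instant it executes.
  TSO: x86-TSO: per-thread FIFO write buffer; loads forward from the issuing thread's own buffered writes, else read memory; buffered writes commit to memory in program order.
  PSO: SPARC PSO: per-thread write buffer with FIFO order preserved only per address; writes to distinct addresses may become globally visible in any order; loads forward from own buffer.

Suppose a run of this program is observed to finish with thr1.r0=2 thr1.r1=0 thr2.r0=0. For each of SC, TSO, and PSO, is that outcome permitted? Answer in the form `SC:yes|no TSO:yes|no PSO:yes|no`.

outcome vector order: (thr1.r0,thr1.r1,thr2.r0)
[SC] allowed = {0/0/0; 0/0/2; 0/1/0; 0/1/2; 0/2/0; 0/2/2; 2/0/2; 2/1/0; 2/1/2; 2/2/0; 2/2/2}
[TSO] allowed = {0/0/0; 0/0/2; 0/1/0; 0/1/2; 0/2/0; 0/2/2; 2/0/0; 2/0/2; 2/1/0; 2/1/2; 2/2/0; 2/2/2}
[PSO] allowed = {0/0/0; 0/0/2; 0/1/0; 0/1/2; 0/2/0; 0/2/2; 2/0/0; 2/0/2; 2/1/0; 2/1/2; 2/2/0; 2/2/2}
target 2/0/0 ∈ {TSO,PSO}

SC:no TSO:yes PSO:yes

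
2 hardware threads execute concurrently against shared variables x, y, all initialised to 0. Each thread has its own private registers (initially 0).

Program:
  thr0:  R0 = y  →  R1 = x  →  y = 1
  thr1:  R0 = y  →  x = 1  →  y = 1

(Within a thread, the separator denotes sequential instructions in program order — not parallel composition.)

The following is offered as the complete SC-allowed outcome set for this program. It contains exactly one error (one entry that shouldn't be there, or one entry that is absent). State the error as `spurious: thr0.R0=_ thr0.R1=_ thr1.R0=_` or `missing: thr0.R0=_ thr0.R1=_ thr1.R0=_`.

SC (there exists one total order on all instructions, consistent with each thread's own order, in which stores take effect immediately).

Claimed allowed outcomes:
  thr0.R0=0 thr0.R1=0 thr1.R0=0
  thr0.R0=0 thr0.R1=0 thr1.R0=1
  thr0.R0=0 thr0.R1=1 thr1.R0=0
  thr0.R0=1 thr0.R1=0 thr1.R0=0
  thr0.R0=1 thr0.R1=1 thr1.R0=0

outcome vector order: (thr0.R0,thr0.R1,thr1.R0)
under SC → 000, 001, 010, 110
claimed∖SC = {100}

spurious: thr0.R0=1 thr0.R1=0 thr1.R0=0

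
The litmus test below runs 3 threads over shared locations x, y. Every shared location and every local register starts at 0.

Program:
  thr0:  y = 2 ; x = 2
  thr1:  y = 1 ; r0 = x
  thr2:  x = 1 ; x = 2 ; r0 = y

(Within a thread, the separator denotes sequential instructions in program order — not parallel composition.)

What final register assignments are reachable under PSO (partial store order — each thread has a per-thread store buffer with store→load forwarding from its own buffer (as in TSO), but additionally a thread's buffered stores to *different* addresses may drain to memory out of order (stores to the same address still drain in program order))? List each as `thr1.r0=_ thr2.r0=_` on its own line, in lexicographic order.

thr1.r0=0 thr2.r0=0
thr1.r0=0 thr2.r0=1
thr1.r0=0 thr2.r0=2
thr1.r0=1 thr2.r0=0
thr1.r0=1 thr2.r0=1
thr1.r0=1 thr2.r0=2
thr1.r0=2 thr2.r0=0
thr1.r0=2 thr2.r0=1
thr1.r0=2 thr2.r0=2

outcome vector order: (thr1.r0,thr2.r0)
|PSO outcomes| = 9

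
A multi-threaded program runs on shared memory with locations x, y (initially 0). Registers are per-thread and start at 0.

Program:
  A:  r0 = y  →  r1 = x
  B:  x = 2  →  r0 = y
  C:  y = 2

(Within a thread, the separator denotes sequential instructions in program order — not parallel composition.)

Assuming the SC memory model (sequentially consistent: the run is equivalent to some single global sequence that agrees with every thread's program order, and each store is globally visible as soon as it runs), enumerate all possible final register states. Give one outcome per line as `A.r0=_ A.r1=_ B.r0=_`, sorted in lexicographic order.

outcome vector order: (A.r0,A.r1,B.r0)
|SC outcomes| = 7

A.r0=0 A.r1=0 B.r0=0
A.r0=0 A.r1=0 B.r0=2
A.r0=0 A.r1=2 B.r0=0
A.r0=0 A.r1=2 B.r0=2
A.r0=2 A.r1=0 B.r0=2
A.r0=2 A.r1=2 B.r0=0
A.r0=2 A.r1=2 B.r0=2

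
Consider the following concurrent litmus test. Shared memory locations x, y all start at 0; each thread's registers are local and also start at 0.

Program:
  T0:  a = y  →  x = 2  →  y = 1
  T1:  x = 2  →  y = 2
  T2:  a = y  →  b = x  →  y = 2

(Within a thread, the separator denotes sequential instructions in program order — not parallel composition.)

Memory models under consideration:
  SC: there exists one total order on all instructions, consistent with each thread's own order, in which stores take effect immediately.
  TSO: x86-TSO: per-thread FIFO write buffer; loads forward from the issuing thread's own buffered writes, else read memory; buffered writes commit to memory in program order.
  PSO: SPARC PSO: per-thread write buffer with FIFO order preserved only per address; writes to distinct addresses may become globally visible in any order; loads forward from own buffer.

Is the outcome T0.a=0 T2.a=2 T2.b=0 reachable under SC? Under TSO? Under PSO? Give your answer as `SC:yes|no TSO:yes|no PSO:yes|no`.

SC:no TSO:no PSO:yes

outcome vector order: (T0.a,T2.a,T2.b)
under SC → 0/0/0 0/0/2 0/1/2 0/2/2 2/0/0 2/0/2 2/1/2 2/2/2
under TSO → 0/0/0 0/0/2 0/1/2 0/2/2 2/0/0 2/0/2 2/1/2 2/2/2
under PSO → 0/0/0 0/0/2 0/1/0 0/1/2 0/2/0 0/2/2 2/0/0 2/0/2 2/1/0 2/1/2 2/2/0 2/2/2
target 0/2/0 ∈ {PSO}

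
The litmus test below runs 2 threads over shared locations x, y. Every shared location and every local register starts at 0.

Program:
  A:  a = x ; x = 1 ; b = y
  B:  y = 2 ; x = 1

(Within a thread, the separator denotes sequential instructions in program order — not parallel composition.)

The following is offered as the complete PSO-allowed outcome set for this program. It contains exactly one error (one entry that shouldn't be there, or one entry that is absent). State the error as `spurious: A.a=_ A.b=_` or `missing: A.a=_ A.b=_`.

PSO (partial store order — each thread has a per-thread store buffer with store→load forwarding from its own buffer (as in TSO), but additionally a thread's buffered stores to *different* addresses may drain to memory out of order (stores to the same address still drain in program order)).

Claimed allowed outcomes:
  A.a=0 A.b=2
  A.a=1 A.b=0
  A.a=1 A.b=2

outcome vector order: (A.a,A.b)
[PSO] allowed = {00, 02, 10, 12}
PSO∖claimed = {00}

missing: A.a=0 A.b=0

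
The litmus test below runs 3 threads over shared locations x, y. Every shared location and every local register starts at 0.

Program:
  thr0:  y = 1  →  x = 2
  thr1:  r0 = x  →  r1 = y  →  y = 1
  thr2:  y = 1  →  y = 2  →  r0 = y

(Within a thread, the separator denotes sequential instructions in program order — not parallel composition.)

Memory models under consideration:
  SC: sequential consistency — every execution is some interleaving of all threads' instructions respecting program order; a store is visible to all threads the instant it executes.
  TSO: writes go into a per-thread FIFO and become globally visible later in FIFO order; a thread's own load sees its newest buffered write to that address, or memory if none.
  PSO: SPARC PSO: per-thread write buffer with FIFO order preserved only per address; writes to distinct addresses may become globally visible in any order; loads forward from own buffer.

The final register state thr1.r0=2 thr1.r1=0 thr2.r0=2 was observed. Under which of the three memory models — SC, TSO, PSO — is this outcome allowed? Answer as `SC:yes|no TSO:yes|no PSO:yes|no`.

SC:no TSO:no PSO:yes

outcome vector order: (thr1.r0,thr1.r1,thr2.r0)
[SC] allowed = {001; 002; 011; 012; 021; 022; 211; 212; 221; 222}
[TSO] allowed = {001; 002; 011; 012; 021; 022; 211; 212; 221; 222}
[PSO] allowed = {001; 002; 011; 012; 021; 022; 201; 202; 211; 212; 221; 222}
target 202 ∈ {PSO}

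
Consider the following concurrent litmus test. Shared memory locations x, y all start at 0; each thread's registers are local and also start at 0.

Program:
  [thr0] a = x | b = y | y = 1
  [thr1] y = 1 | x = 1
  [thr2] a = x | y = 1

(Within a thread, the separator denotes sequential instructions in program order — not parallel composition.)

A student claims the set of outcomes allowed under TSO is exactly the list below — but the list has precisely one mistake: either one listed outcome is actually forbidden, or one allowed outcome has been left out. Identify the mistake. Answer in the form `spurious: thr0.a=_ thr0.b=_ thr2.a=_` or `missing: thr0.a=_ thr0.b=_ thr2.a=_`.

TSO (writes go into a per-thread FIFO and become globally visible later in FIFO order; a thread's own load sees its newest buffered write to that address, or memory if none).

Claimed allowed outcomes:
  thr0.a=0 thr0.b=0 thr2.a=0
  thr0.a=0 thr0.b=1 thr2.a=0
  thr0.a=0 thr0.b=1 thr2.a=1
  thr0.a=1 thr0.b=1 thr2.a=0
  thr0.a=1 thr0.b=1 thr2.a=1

outcome vector order: (thr0.a,thr0.b,thr2.a)
TSO: 6 outcomes — {<0 0 0>, <0 0 1>, <0 1 0>, <0 1 1>, <1 1 0>, <1 1 1>}
TSO∖claimed = {<0 0 1>}

missing: thr0.a=0 thr0.b=0 thr2.a=1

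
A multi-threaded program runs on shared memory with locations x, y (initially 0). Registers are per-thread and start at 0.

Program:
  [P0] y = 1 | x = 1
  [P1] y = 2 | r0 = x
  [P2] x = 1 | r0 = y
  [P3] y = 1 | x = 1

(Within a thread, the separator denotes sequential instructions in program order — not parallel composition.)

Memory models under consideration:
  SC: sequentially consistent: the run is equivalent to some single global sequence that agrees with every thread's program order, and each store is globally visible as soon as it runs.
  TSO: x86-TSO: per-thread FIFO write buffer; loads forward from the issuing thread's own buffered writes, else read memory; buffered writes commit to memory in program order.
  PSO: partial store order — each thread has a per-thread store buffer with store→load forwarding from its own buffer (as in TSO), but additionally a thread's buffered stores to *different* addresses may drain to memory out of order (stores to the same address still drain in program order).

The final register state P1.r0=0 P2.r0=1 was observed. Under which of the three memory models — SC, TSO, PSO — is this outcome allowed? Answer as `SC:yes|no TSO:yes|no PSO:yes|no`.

SC:yes TSO:yes PSO:yes

outcome vector order: (P1.r0,P2.r0)
[SC] allowed = {01, 02, 10, 11, 12}
[TSO] allowed = {00, 01, 02, 10, 11, 12}
[PSO] allowed = {00, 01, 02, 10, 11, 12}
target 01 ∈ {SC,TSO,PSO}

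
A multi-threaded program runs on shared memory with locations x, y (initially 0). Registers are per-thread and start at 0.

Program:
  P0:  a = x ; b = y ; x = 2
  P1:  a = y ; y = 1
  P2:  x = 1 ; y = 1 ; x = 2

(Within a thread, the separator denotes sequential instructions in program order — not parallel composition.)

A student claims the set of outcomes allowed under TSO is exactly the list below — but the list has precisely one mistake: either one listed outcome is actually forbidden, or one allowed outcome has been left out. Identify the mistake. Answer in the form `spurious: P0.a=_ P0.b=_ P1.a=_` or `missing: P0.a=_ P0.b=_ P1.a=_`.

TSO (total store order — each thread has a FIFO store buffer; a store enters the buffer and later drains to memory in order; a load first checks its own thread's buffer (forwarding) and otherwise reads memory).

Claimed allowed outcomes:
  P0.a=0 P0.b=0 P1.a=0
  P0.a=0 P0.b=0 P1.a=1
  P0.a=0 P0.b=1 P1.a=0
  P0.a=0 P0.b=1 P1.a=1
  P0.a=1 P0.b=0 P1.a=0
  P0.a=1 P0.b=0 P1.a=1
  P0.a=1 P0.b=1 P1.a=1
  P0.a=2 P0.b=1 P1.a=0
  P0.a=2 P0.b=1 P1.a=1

outcome vector order: (P0.a,P0.b,P1.a)
TSO (10): 000; 001; 010; 011; 100; 101; 110; 111; 210; 211
TSO∖claimed = {110}

missing: P0.a=1 P0.b=1 P1.a=0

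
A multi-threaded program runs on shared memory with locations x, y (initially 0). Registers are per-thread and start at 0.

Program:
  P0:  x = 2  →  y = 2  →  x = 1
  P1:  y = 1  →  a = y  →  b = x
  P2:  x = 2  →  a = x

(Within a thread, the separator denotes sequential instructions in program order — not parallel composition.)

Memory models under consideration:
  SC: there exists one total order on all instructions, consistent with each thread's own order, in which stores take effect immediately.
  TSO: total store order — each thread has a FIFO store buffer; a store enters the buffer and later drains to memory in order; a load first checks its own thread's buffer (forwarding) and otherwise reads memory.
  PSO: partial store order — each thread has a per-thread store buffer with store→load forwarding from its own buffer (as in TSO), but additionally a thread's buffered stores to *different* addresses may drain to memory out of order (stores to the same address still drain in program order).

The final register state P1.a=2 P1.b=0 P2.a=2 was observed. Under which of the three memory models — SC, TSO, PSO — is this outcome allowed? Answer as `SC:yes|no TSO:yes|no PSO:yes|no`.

SC:no TSO:no PSO:yes

outcome vector order: (P1.a,P1.b,P2.a)
SC (10): 1/0/1 1/0/2 1/1/1 1/1/2 1/2/1 1/2/2 2/1/1 2/1/2 2/2/1 2/2/2
TSO (10): 1/0/1 1/0/2 1/1/1 1/1/2 1/2/1 1/2/2 2/1/1 2/1/2 2/2/1 2/2/2
PSO (12): 1/0/1 1/0/2 1/1/1 1/1/2 1/2/1 1/2/2 2/0/1 2/0/2 2/1/1 2/1/2 2/2/1 2/2/2
target 2/0/2 ∈ {PSO}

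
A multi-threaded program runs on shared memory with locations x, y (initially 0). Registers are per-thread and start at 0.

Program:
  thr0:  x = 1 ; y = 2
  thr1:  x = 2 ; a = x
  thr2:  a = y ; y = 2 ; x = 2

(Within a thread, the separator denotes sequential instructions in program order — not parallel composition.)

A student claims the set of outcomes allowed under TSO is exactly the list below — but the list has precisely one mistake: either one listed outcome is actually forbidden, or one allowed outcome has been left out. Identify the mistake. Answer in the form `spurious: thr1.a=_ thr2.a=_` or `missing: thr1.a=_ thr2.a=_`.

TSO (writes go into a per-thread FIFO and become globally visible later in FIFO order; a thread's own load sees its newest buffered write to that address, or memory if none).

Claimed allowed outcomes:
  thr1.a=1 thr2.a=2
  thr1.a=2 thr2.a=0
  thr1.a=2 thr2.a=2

missing: thr1.a=1 thr2.a=0

outcome vector order: (thr1.a,thr2.a)
TSO (4): 10, 12, 20, 22
TSO∖claimed = {10}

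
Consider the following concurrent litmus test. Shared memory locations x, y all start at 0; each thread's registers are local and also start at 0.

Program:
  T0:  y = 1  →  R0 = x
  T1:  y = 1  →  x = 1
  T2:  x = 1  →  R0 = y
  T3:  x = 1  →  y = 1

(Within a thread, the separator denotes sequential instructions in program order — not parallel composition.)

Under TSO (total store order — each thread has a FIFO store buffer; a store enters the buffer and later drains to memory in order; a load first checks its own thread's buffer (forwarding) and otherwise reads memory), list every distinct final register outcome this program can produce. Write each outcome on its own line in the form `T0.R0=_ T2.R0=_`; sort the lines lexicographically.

outcome vector order: (T0.R0,T2.R0)
|TSO outcomes| = 4

T0.R0=0 T2.R0=0
T0.R0=0 T2.R0=1
T0.R0=1 T2.R0=0
T0.R0=1 T2.R0=1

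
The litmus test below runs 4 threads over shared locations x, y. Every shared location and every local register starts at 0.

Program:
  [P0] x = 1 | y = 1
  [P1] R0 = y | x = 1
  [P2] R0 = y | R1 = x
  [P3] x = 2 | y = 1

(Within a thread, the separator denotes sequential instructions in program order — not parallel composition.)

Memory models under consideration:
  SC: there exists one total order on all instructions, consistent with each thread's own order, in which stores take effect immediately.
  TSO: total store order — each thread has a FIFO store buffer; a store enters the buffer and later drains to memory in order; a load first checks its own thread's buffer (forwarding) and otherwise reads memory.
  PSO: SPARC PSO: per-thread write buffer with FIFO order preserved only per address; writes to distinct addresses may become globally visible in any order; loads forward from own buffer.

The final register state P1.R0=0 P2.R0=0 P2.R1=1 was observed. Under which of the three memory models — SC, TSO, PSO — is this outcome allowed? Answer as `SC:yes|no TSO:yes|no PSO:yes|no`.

SC:yes TSO:yes PSO:yes

outcome vector order: (P1.R0,P2.R0,P2.R1)
under SC → <0 0 0> <0 0 1> <0 0 2> <0 1 1> <0 1 2> <1 0 0> <1 0 1> <1 0 2> <1 1 1> <1 1 2>
under TSO → <0 0 0> <0 0 1> <0 0 2> <0 1 1> <0 1 2> <1 0 0> <1 0 1> <1 0 2> <1 1 1> <1 1 2>
under PSO → <0 0 0> <0 0 1> <0 0 2> <0 1 0> <0 1 1> <0 1 2> <1 0 0> <1 0 1> <1 0 2> <1 1 0> <1 1 1> <1 1 2>
target <0 0 1> ∈ {SC,TSO,PSO}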